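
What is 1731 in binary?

Using repeated division by 2:
1731 ÷ 2 = 865 remainder 1
865 ÷ 2 = 432 remainder 1
432 ÷ 2 = 216 remainder 0
216 ÷ 2 = 108 remainder 0
108 ÷ 2 = 54 remainder 0
54 ÷ 2 = 27 remainder 0
27 ÷ 2 = 13 remainder 1
13 ÷ 2 = 6 remainder 1
6 ÷ 2 = 3 remainder 0
3 ÷ 2 = 1 remainder 1
1 ÷ 2 = 0 remainder 1
Reading remainders bottom to top: 11011000011



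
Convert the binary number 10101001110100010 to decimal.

Sum of powers of 2 for each 1-bit:
2^1 + 2^5 + 2^7 + 2^8 + 2^9 + 2^12 + 2^14 + 2^16
= 2 + 32 + 128 + 256 + 512 + 4096 + 16384 + 65536
= 86946



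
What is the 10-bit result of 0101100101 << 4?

Original: 0101100101 (decimal 357)
Shift left by 4 positions
Append 4 zeros on the right and drop the 4 high bits that overflow the 10-bit width
Result: 1001010000 (decimal 592)
Equivalent: 357 << 4 = 357 × 2^4 = 5712, truncated to 10 bits = 592



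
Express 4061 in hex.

Using repeated division by 16 (digits 10–15 are A–F):
4061 ÷ 16 = 253 remainder 13 (D)
253 ÷ 16 = 15 remainder 13 (D)
15 ÷ 16 = 0 remainder 15 (F)
Reading remainders bottom to top: FDD



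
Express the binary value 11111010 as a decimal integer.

Sum of powers of 2 for each 1-bit:
2^1 + 2^3 + 2^4 + 2^5 + 2^6 + 2^7
= 2 + 8 + 16 + 32 + 64 + 128
= 250



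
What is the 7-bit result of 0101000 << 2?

Original: 0101000 (decimal 40)
Shift left by 2 positions
Append 2 zeros on the right and drop the 2 high bits that overflow the 7-bit width
Result: 0100000 (decimal 32)
Equivalent: 40 << 2 = 40 × 2^2 = 160, truncated to 7 bits = 32



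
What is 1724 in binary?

Using repeated division by 2:
1724 ÷ 2 = 862 remainder 0
862 ÷ 2 = 431 remainder 0
431 ÷ 2 = 215 remainder 1
215 ÷ 2 = 107 remainder 1
107 ÷ 2 = 53 remainder 1
53 ÷ 2 = 26 remainder 1
26 ÷ 2 = 13 remainder 0
13 ÷ 2 = 6 remainder 1
6 ÷ 2 = 3 remainder 0
3 ÷ 2 = 1 remainder 1
1 ÷ 2 = 0 remainder 1
Reading remainders bottom to top: 11010111100



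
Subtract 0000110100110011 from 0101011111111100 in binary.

Method 1 - Direct subtraction (column by column from the right: bit − bit − borrow-in; if negative, add 2 and borrow 1 from the next column):
borrow: 0001000000000110
        0101011111111100
-       0000110100110011
------------------------
        0100101011001001

Method 2 - Add two's complement:
Two's complement of 0000110100110011: invert → 1111001011001100, add 1 → 1111001011001101
  0101011111111100
+ 1111001011001101
------------------
 10100101011001001  (end carry out of the top bit = 1)
Discarding the end carry: 0100101011001001
Decimal check:
  0101011111111100 = 16384 + 4096 + 1024 + 512 + 256 + 128 + 64 + 32 + 16 + 8 + 4 = 22524
  0000110100110011 = 2048 + 1024 + 256 + 32 + 16 + 2 + 1 = 3379
  22524 - 3379 = 19145, and 0100101011001001 = 16384 + 2048 + 512 + 128 + 64 + 8 + 1 = 19145 ✓



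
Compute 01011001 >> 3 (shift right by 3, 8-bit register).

Original: 01011001 (decimal 89)
Shift right by 3 positions
Drop the 3 low bits; fill with zeros on the left
Result: 00001011 (decimal 11)
Equivalent: 89 >> 3 = 89 ÷ 2^3 = 11



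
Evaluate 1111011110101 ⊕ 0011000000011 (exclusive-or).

XOR: 1 when bits differ
  1111011110101
^ 0011000000011
---------------
  1100011110110
Decimal: 7925 ^ 1539 = 6390



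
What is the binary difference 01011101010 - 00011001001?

Method 1 - Direct subtraction (column by column from the right: bit − bit − borrow-in; if negative, add 2 and borrow 1 from the next column):
borrow: 00000000010
        01011101010
-       00011001001
-------------------
        01000100001

Method 2 - Add two's complement:
Two's complement of 00011001001: invert → 11100110110, add 1 → 11100110111
  01011101010
+ 11100110111
-------------
 101000100001  (end carry out of the top bit = 1)
Discarding the end carry: 01000100001
Decimal check:
  01011101010 = 512 + 128 + 64 + 32 + 8 + 2 = 746
  00011001001 = 128 + 64 + 8 + 1 = 201
  746 - 201 = 545, and 01000100001 = 512 + 32 + 1 = 545 ✓



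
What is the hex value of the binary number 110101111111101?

Group into 4-bit nibbles from right:
  0110 = 6
  1011 = B
  1111 = F
  1101 = D
Result: 6BFD



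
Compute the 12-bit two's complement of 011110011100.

Original: 011110011100
Step 1 - Invert all bits: 100001100011
Step 2 - Add 1: 100001100100
Verification: 011110011100 + 100001100100 = 1000000000000; discarding the end carry (carry out of the top bit) leaves the 12-bit value 000000000000, as required for x + (-x)



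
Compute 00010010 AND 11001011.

AND: 1 only when both bits are 1
  00010010
& 11001011
----------
  00000010
Decimal: 18 & 203 = 2



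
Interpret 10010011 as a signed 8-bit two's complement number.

Binary: 10010011
Sign bit: 1 (negative)
Invert: 01101100
Add 1:  01101101
Magnitude: 01101101 = 64 + 32 + 8 + 4 + 1 = 109
Value: -109



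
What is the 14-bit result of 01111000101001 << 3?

Original: 01111000101001 (decimal 7721)
Shift left by 3 positions
Append 3 zeros on the right and drop the 3 high bits that overflow the 14-bit width
Result: 11000101001000 (decimal 12616)
Equivalent: 7721 << 3 = 7721 × 2^3 = 61768, truncated to 14 bits = 12616



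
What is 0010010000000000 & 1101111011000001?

AND: 1 only when both bits are 1
  0010010000000000
& 1101111011000001
------------------
  0000010000000000
Decimal: 9216 & 57025 = 1024



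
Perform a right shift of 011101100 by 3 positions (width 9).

Original: 011101100 (decimal 236)
Shift right by 3 positions
Drop the 3 low bits; fill with zeros on the left
Result: 000011101 (decimal 29)
Equivalent: 236 >> 3 = 236 ÷ 2^3 = 29



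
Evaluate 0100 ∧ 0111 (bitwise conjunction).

AND: 1 only when both bits are 1
  0100
& 0111
------
  0100
Decimal: 4 & 7 = 4



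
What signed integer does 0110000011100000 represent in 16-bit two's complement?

Binary: 0110000011100000
Sign bit: 0 (non-negative)
Read directly as an unsigned value:
0110000011100000 = 16384 + 8192 + 128 + 64 + 32 = 24800
Value: 24800



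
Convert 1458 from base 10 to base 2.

Using repeated division by 2:
1458 ÷ 2 = 729 remainder 0
729 ÷ 2 = 364 remainder 1
364 ÷ 2 = 182 remainder 0
182 ÷ 2 = 91 remainder 0
91 ÷ 2 = 45 remainder 1
45 ÷ 2 = 22 remainder 1
22 ÷ 2 = 11 remainder 0
11 ÷ 2 = 5 remainder 1
5 ÷ 2 = 2 remainder 1
2 ÷ 2 = 1 remainder 0
1 ÷ 2 = 0 remainder 1
Reading remainders bottom to top: 10110110010



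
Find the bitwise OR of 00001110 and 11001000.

OR: 1 when either bit is 1
  00001110
| 11001000
----------
  11001110
Decimal: 14 | 200 = 206



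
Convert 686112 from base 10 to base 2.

Using repeated division by 2:
686112 ÷ 2 = 343056 remainder 0
343056 ÷ 2 = 171528 remainder 0
171528 ÷ 2 = 85764 remainder 0
85764 ÷ 2 = 42882 remainder 0
42882 ÷ 2 = 21441 remainder 0
21441 ÷ 2 = 10720 remainder 1
10720 ÷ 2 = 5360 remainder 0
5360 ÷ 2 = 2680 remainder 0
2680 ÷ 2 = 1340 remainder 0
1340 ÷ 2 = 670 remainder 0
670 ÷ 2 = 335 remainder 0
335 ÷ 2 = 167 remainder 1
167 ÷ 2 = 83 remainder 1
83 ÷ 2 = 41 remainder 1
41 ÷ 2 = 20 remainder 1
20 ÷ 2 = 10 remainder 0
10 ÷ 2 = 5 remainder 0
5 ÷ 2 = 2 remainder 1
2 ÷ 2 = 1 remainder 0
1 ÷ 2 = 0 remainder 1
Reading remainders bottom to top: 10100111100000100000



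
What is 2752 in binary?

Using repeated division by 2:
2752 ÷ 2 = 1376 remainder 0
1376 ÷ 2 = 688 remainder 0
688 ÷ 2 = 344 remainder 0
344 ÷ 2 = 172 remainder 0
172 ÷ 2 = 86 remainder 0
86 ÷ 2 = 43 remainder 0
43 ÷ 2 = 21 remainder 1
21 ÷ 2 = 10 remainder 1
10 ÷ 2 = 5 remainder 0
5 ÷ 2 = 2 remainder 1
2 ÷ 2 = 1 remainder 0
1 ÷ 2 = 0 remainder 1
Reading remainders bottom to top: 101011000000



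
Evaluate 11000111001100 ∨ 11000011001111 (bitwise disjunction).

OR: 1 when either bit is 1
  11000111001100
| 11000011001111
----------------
  11000111001111
Decimal: 12748 | 12495 = 12751



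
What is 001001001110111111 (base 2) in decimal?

Sum of powers of 2 for each 1-bit:
2^0 + 2^1 + 2^2 + 2^3 + 2^4 + 2^5 + 2^7 + 2^8 + 2^9 + 2^12 + 2^15
= 1 + 2 + 4 + 8 + 16 + 32 + 128 + 256 + 512 + 4096 + 32768
= 37823



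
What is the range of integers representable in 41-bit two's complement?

For 41-bit two's complement:
Minimum: -2^40 = -1099511627776
Maximum: 2^40 - 1 = 1099511627775



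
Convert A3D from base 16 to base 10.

Expand by place value (powers of 16):
Digit values: A = 10, D = 13
A3D = 10 × 16^2 + 3 × 16^1 + 13 × 16^0
= 10 × 256 + 3 × 16 + 13 × 1
= 2560 + 48 + 13
= 2621



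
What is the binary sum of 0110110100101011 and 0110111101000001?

Add column by column from the right: bit + bit + carry-in; write the sum mod 2, carry 1 when the sum is 2 or 3.
carry:  1101111000000110
        0110110100101011
+       0110111101000001
------------------------
       01101110001101100
(the carry out of the leftmost column, 0, becomes the leading bit)
Decimal check:
  0110110100101011 = 16384 + 8192 + 2048 + 1024 + 256 + 32 + 8 + 2 + 1 = 27947
  0110111101000001 = 16384 + 8192 + 2048 + 1024 + 512 + 256 + 64 + 1 = 28481
  27947 + 28481 = 56428, and 01101110001101100 = 32768 + 16384 + 4096 + 2048 + 1024 + 64 + 32 + 8 + 4 = 56428 ✓



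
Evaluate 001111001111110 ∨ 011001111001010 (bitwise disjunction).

OR: 1 when either bit is 1
  001111001111110
| 011001111001010
-----------------
  011111111111110
Decimal: 7806 | 13258 = 16382



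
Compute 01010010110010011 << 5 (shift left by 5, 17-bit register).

Original: 01010010110010011 (decimal 42387)
Shift left by 5 positions
Append 5 zeros on the right and drop the 5 high bits that overflow the 17-bit width
Result: 01011001001100000 (decimal 45664)
Equivalent: 42387 << 5 = 42387 × 2^5 = 1356384, truncated to 17 bits = 45664



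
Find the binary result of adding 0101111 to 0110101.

Add column by column from the right: bit + bit + carry-in; write the sum mod 2, carry 1 when the sum is 2 or 3.
carry:  1111110
        0101111
+       0110101
---------------
       01100100
(the carry out of the leftmost column, 0, becomes the leading bit)
Decimal check:
  0101111 = 32 + 8 + 4 + 2 + 1 = 47
  0110101 = 32 + 16 + 4 + 1 = 53
  47 + 53 = 100, and 01100100 = 64 + 32 + 4 = 100 ✓



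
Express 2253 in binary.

Using repeated division by 2:
2253 ÷ 2 = 1126 remainder 1
1126 ÷ 2 = 563 remainder 0
563 ÷ 2 = 281 remainder 1
281 ÷ 2 = 140 remainder 1
140 ÷ 2 = 70 remainder 0
70 ÷ 2 = 35 remainder 0
35 ÷ 2 = 17 remainder 1
17 ÷ 2 = 8 remainder 1
8 ÷ 2 = 4 remainder 0
4 ÷ 2 = 2 remainder 0
2 ÷ 2 = 1 remainder 0
1 ÷ 2 = 0 remainder 1
Reading remainders bottom to top: 100011001101



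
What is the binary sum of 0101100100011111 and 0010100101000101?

Add column by column from the right: bit + bit + carry-in; write the sum mod 2, carry 1 when the sum is 2 or 3.
carry:  1111001000111110
        0101100100011111
+       0010100101000101
------------------------
       01000001001100100
(the carry out of the leftmost column, 0, becomes the leading bit)
Decimal check:
  0101100100011111 = 16384 + 4096 + 2048 + 256 + 16 + 8 + 4 + 2 + 1 = 22815
  0010100101000101 = 8192 + 2048 + 256 + 64 + 4 + 1 = 10565
  22815 + 10565 = 33380, and 01000001001100100 = 32768 + 512 + 64 + 32 + 4 = 33380 ✓



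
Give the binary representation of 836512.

Using repeated division by 2:
836512 ÷ 2 = 418256 remainder 0
418256 ÷ 2 = 209128 remainder 0
209128 ÷ 2 = 104564 remainder 0
104564 ÷ 2 = 52282 remainder 0
52282 ÷ 2 = 26141 remainder 0
26141 ÷ 2 = 13070 remainder 1
13070 ÷ 2 = 6535 remainder 0
6535 ÷ 2 = 3267 remainder 1
3267 ÷ 2 = 1633 remainder 1
1633 ÷ 2 = 816 remainder 1
816 ÷ 2 = 408 remainder 0
408 ÷ 2 = 204 remainder 0
204 ÷ 2 = 102 remainder 0
102 ÷ 2 = 51 remainder 0
51 ÷ 2 = 25 remainder 1
25 ÷ 2 = 12 remainder 1
12 ÷ 2 = 6 remainder 0
6 ÷ 2 = 3 remainder 0
3 ÷ 2 = 1 remainder 1
1 ÷ 2 = 0 remainder 1
Reading remainders bottom to top: 11001100001110100000



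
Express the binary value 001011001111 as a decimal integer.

Sum of powers of 2 for each 1-bit:
2^0 + 2^1 + 2^2 + 2^3 + 2^6 + 2^7 + 2^9
= 1 + 2 + 4 + 8 + 64 + 128 + 512
= 719



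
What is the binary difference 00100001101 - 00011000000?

Method 1 - Direct subtraction (column by column from the right: bit − bit − borrow-in; if negative, add 2 and borrow 1 from the next column):
borrow: 00110000000
        00100001101
-       00011000000
-------------------
        00001001101

Method 2 - Add two's complement:
Two's complement of 00011000000: invert → 11100111111, add 1 → 11101000000
  00100001101
+ 11101000000
-------------
 100001001101  (end carry out of the top bit = 1)
Discarding the end carry: 00001001101
Decimal check:
  00100001101 = 256 + 8 + 4 + 1 = 269
  00011000000 = 128 + 64 = 192
  269 - 192 = 77, and 00001001101 = 64 + 8 + 4 + 1 = 77 ✓



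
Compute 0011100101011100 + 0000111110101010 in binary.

Add column by column from the right: bit + bit + carry-in; write the sum mod 2, carry 1 when the sum is 2 or 3.
carry:  0111111111110000
        0011100101011100
+       0000111110101010
------------------------
       00100100100000110
(the carry out of the leftmost column, 0, becomes the leading bit)
Decimal check:
  0011100101011100 = 8192 + 4096 + 2048 + 256 + 64 + 16 + 8 + 4 = 14684
  0000111110101010 = 2048 + 1024 + 512 + 256 + 128 + 32 + 8 + 2 = 4010
  14684 + 4010 = 18694, and 00100100100000110 = 16384 + 2048 + 256 + 4 + 2 = 18694 ✓



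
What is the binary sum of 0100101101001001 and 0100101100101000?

Add column by column from the right: bit + bit + carry-in; write the sum mod 2, carry 1 when the sum is 2 or 3.
carry:  1001011000010000
        0100101101001001
+       0100101100101000
------------------------
       01001011001110001
(the carry out of the leftmost column, 0, becomes the leading bit)
Decimal check:
  0100101101001001 = 16384 + 2048 + 512 + 256 + 64 + 8 + 1 = 19273
  0100101100101000 = 16384 + 2048 + 512 + 256 + 32 + 8 = 19240
  19273 + 19240 = 38513, and 01001011001110001 = 32768 + 4096 + 1024 + 512 + 64 + 32 + 16 + 1 = 38513 ✓



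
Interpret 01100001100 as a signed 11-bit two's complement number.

Binary: 01100001100
Sign bit: 0 (non-negative)
Read directly as an unsigned value:
01100001100 = 512 + 256 + 8 + 4 = 780
Value: 780



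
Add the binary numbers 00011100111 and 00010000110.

Add column by column from the right: bit + bit + carry-in; write the sum mod 2, carry 1 when the sum is 2 or 3.
carry:  00100001100
        00011100111
+       00010000110
-------------------
       000101101101
(the carry out of the leftmost column, 0, becomes the leading bit)
Decimal check:
  00011100111 = 128 + 64 + 32 + 4 + 2 + 1 = 231
  00010000110 = 128 + 4 + 2 = 134
  231 + 134 = 365, and 000101101101 = 256 + 64 + 32 + 8 + 4 + 1 = 365 ✓



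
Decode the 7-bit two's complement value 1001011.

Binary: 1001011
Sign bit: 1 (negative)
Invert: 0110100
Add 1:  0110101
Magnitude: 0110101 = 32 + 16 + 4 + 1 = 53
Value: -53



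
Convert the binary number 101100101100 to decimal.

Sum of powers of 2 for each 1-bit:
2^2 + 2^3 + 2^5 + 2^8 + 2^9 + 2^11
= 4 + 8 + 32 + 256 + 512 + 2048
= 2860



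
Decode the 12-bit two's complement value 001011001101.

Binary: 001011001101
Sign bit: 0 (non-negative)
Read directly as an unsigned value:
001011001101 = 512 + 128 + 64 + 8 + 4 + 1 = 717
Value: 717



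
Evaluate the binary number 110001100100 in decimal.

Sum of powers of 2 for each 1-bit:
2^2 + 2^5 + 2^6 + 2^10 + 2^11
= 4 + 32 + 64 + 1024 + 2048
= 3172



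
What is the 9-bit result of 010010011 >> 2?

Original: 010010011 (decimal 147)
Shift right by 2 positions
Drop the 2 low bits; fill with zeros on the left
Result: 000100100 (decimal 36)
Equivalent: 147 >> 2 = 147 ÷ 2^2 = 36



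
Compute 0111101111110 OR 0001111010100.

OR: 1 when either bit is 1
  0111101111110
| 0001111010100
---------------
  0111111111110
Decimal: 3966 | 980 = 4094



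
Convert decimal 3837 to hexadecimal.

Using repeated division by 16 (digits 10–15 are A–F):
3837 ÷ 16 = 239 remainder 13 (D)
239 ÷ 16 = 14 remainder 15 (F)
14 ÷ 16 = 0 remainder 14 (E)
Reading remainders bottom to top: EFD



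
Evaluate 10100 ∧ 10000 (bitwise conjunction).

AND: 1 only when both bits are 1
  10100
& 10000
-------
  10000
Decimal: 20 & 16 = 16



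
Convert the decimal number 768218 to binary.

Using repeated division by 2:
768218 ÷ 2 = 384109 remainder 0
384109 ÷ 2 = 192054 remainder 1
192054 ÷ 2 = 96027 remainder 0
96027 ÷ 2 = 48013 remainder 1
48013 ÷ 2 = 24006 remainder 1
24006 ÷ 2 = 12003 remainder 0
12003 ÷ 2 = 6001 remainder 1
6001 ÷ 2 = 3000 remainder 1
3000 ÷ 2 = 1500 remainder 0
1500 ÷ 2 = 750 remainder 0
750 ÷ 2 = 375 remainder 0
375 ÷ 2 = 187 remainder 1
187 ÷ 2 = 93 remainder 1
93 ÷ 2 = 46 remainder 1
46 ÷ 2 = 23 remainder 0
23 ÷ 2 = 11 remainder 1
11 ÷ 2 = 5 remainder 1
5 ÷ 2 = 2 remainder 1
2 ÷ 2 = 1 remainder 0
1 ÷ 2 = 0 remainder 1
Reading remainders bottom to top: 10111011100011011010



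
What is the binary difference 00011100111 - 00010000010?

Method 1 - Direct subtraction (column by column from the right: bit − bit − borrow-in; if negative, add 2 and borrow 1 from the next column):
borrow: 00000000000
        00011100111
-       00010000010
-------------------
        00001100101

Method 2 - Add two's complement:
Two's complement of 00010000010: invert → 11101111101, add 1 → 11101111110
  00011100111
+ 11101111110
-------------
 100001100101  (end carry out of the top bit = 1)
Discarding the end carry: 00001100101
Decimal check:
  00011100111 = 128 + 64 + 32 + 4 + 2 + 1 = 231
  00010000010 = 128 + 2 = 130
  231 - 130 = 101, and 00001100101 = 64 + 32 + 4 + 1 = 101 ✓



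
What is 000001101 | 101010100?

OR: 1 when either bit is 1
  000001101
| 101010100
-----------
  101011101
Decimal: 13 | 340 = 349



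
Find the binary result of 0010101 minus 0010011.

Method 1 - Direct subtraction (column by column from the right: bit − bit − borrow-in; if negative, add 2 and borrow 1 from the next column):
borrow: 0000100
        0010101
-       0010011
---------------
        0000010

Method 2 - Add two's complement:
Two's complement of 0010011: invert → 1101100, add 1 → 1101101
  0010101
+ 1101101
---------
 10000010  (end carry out of the top bit = 1)
Discarding the end carry: 0000010
Decimal check:
  0010101 = 16 + 4 + 1 = 21
  0010011 = 16 + 2 + 1 = 19
  21 - 19 = 2, and 0000010 = 2 ✓



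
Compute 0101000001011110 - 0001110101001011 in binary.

Method 1 - Direct subtraction (column by column from the right: bit − bit − borrow-in; if negative, add 2 and borrow 1 from the next column):
borrow: 0111111000000110
        0101000001011110
-       0001110101001011
------------------------
        0011001100010011

Method 2 - Add two's complement:
Two's complement of 0001110101001011: invert → 1110001010110100, add 1 → 1110001010110101
  0101000001011110
+ 1110001010110101
------------------
 10011001100010011  (end carry out of the top bit = 1)
Discarding the end carry: 0011001100010011
Decimal check:
  0101000001011110 = 16384 + 4096 + 64 + 16 + 8 + 4 + 2 = 20574
  0001110101001011 = 4096 + 2048 + 1024 + 256 + 64 + 8 + 2 + 1 = 7499
  20574 - 7499 = 13075, and 0011001100010011 = 8192 + 4096 + 512 + 256 + 16 + 2 + 1 = 13075 ✓



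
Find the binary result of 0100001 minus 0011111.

Method 1 - Direct subtraction (column by column from the right: bit − bit − borrow-in; if negative, add 2 and borrow 1 from the next column):
borrow: 0111100
        0100001
-       0011111
---------------
        0000010

Method 2 - Add two's complement:
Two's complement of 0011111: invert → 1100000, add 1 → 1100001
  0100001
+ 1100001
---------
 10000010  (end carry out of the top bit = 1)
Discarding the end carry: 0000010
Decimal check:
  0100001 = 32 + 1 = 33
  0011111 = 16 + 8 + 4 + 2 + 1 = 31
  33 - 31 = 2, and 0000010 = 2 ✓



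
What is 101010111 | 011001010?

OR: 1 when either bit is 1
  101010111
| 011001010
-----------
  111011111
Decimal: 343 | 202 = 479



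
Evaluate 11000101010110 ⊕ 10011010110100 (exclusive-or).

XOR: 1 when bits differ
  11000101010110
^ 10011010110100
----------------
  01011111100010
Decimal: 12630 ^ 9908 = 6114



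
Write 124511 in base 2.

Using repeated division by 2:
124511 ÷ 2 = 62255 remainder 1
62255 ÷ 2 = 31127 remainder 1
31127 ÷ 2 = 15563 remainder 1
15563 ÷ 2 = 7781 remainder 1
7781 ÷ 2 = 3890 remainder 1
3890 ÷ 2 = 1945 remainder 0
1945 ÷ 2 = 972 remainder 1
972 ÷ 2 = 486 remainder 0
486 ÷ 2 = 243 remainder 0
243 ÷ 2 = 121 remainder 1
121 ÷ 2 = 60 remainder 1
60 ÷ 2 = 30 remainder 0
30 ÷ 2 = 15 remainder 0
15 ÷ 2 = 7 remainder 1
7 ÷ 2 = 3 remainder 1
3 ÷ 2 = 1 remainder 1
1 ÷ 2 = 0 remainder 1
Reading remainders bottom to top: 11110011001011111



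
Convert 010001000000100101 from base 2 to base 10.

Sum of powers of 2 for each 1-bit:
2^0 + 2^2 + 2^5 + 2^12 + 2^16
= 1 + 4 + 32 + 4096 + 65536
= 69669



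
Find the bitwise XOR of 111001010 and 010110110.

XOR: 1 when bits differ
  111001010
^ 010110110
-----------
  101111100
Decimal: 458 ^ 182 = 380



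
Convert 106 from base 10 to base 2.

Using repeated division by 2:
106 ÷ 2 = 53 remainder 0
53 ÷ 2 = 26 remainder 1
26 ÷ 2 = 13 remainder 0
13 ÷ 2 = 6 remainder 1
6 ÷ 2 = 3 remainder 0
3 ÷ 2 = 1 remainder 1
1 ÷ 2 = 0 remainder 1
Reading remainders bottom to top: 1101010



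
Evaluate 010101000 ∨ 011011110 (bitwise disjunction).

OR: 1 when either bit is 1
  010101000
| 011011110
-----------
  011111110
Decimal: 168 | 222 = 254



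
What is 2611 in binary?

Using repeated division by 2:
2611 ÷ 2 = 1305 remainder 1
1305 ÷ 2 = 652 remainder 1
652 ÷ 2 = 326 remainder 0
326 ÷ 2 = 163 remainder 0
163 ÷ 2 = 81 remainder 1
81 ÷ 2 = 40 remainder 1
40 ÷ 2 = 20 remainder 0
20 ÷ 2 = 10 remainder 0
10 ÷ 2 = 5 remainder 0
5 ÷ 2 = 2 remainder 1
2 ÷ 2 = 1 remainder 0
1 ÷ 2 = 0 remainder 1
Reading remainders bottom to top: 101000110011



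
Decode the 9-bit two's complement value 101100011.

Binary: 101100011
Sign bit: 1 (negative)
Invert: 010011100
Add 1:  010011101
Magnitude: 010011101 = 128 + 16 + 8 + 4 + 1 = 157
Value: -157



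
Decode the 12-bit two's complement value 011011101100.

Binary: 011011101100
Sign bit: 0 (non-negative)
Read directly as an unsigned value:
011011101100 = 1024 + 512 + 128 + 64 + 32 + 8 + 4 = 1772
Value: 1772



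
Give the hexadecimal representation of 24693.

Using repeated division by 16 (digits 10–15 are A–F):
24693 ÷ 16 = 1543 remainder 5
1543 ÷ 16 = 96 remainder 7
96 ÷ 16 = 6 remainder 0
6 ÷ 16 = 0 remainder 6
Reading remainders bottom to top: 6075



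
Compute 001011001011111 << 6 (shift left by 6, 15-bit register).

Original: 001011001011111 (decimal 5727)
Shift left by 6 positions
Append 6 zeros on the right and drop the 6 high bits that overflow the 15-bit width
Result: 001011111000000 (decimal 6080)
Equivalent: 5727 << 6 = 5727 × 2^6 = 366528, truncated to 15 bits = 6080



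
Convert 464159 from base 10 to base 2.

Using repeated division by 2:
464159 ÷ 2 = 232079 remainder 1
232079 ÷ 2 = 116039 remainder 1
116039 ÷ 2 = 58019 remainder 1
58019 ÷ 2 = 29009 remainder 1
29009 ÷ 2 = 14504 remainder 1
14504 ÷ 2 = 7252 remainder 0
7252 ÷ 2 = 3626 remainder 0
3626 ÷ 2 = 1813 remainder 0
1813 ÷ 2 = 906 remainder 1
906 ÷ 2 = 453 remainder 0
453 ÷ 2 = 226 remainder 1
226 ÷ 2 = 113 remainder 0
113 ÷ 2 = 56 remainder 1
56 ÷ 2 = 28 remainder 0
28 ÷ 2 = 14 remainder 0
14 ÷ 2 = 7 remainder 0
7 ÷ 2 = 3 remainder 1
3 ÷ 2 = 1 remainder 1
1 ÷ 2 = 0 remainder 1
Reading remainders bottom to top: 1110001010100011111



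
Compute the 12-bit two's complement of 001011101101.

Original: 001011101101
Step 1 - Invert all bits: 110100010010
Step 2 - Add 1: 110100010011
Verification: 001011101101 + 110100010011 = 1000000000000; discarding the end carry (carry out of the top bit) leaves the 12-bit value 000000000000, as required for x + (-x)



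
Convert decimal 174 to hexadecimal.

Using repeated division by 16 (digits 10–15 are A–F):
174 ÷ 16 = 10 remainder 14 (E)
10 ÷ 16 = 0 remainder 10 (A)
Reading remainders bottom to top: AE



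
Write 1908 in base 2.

Using repeated division by 2:
1908 ÷ 2 = 954 remainder 0
954 ÷ 2 = 477 remainder 0
477 ÷ 2 = 238 remainder 1
238 ÷ 2 = 119 remainder 0
119 ÷ 2 = 59 remainder 1
59 ÷ 2 = 29 remainder 1
29 ÷ 2 = 14 remainder 1
14 ÷ 2 = 7 remainder 0
7 ÷ 2 = 3 remainder 1
3 ÷ 2 = 1 remainder 1
1 ÷ 2 = 0 remainder 1
Reading remainders bottom to top: 11101110100



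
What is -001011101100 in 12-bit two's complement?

Original: 001011101100
Step 1 - Invert all bits: 110100010011
Step 2 - Add 1: 110100010100
Verification: 001011101100 + 110100010100 = 1000000000000; discarding the end carry (carry out of the top bit) leaves the 12-bit value 000000000000, as required for x + (-x)



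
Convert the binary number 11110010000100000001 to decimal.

Sum of powers of 2 for each 1-bit:
2^0 + 2^8 + 2^13 + 2^16 + 2^17 + 2^18 + 2^19
= 1 + 256 + 8192 + 65536 + 131072 + 262144 + 524288
= 991489



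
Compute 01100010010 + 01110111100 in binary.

Add column by column from the right: bit + bit + carry-in; write the sum mod 2, carry 1 when the sum is 2 or 3.
carry:  11001100000
        01100010010
+       01110111100
-------------------
       011011001110
(the carry out of the leftmost column, 0, becomes the leading bit)
Decimal check:
  01100010010 = 512 + 256 + 16 + 2 = 786
  01110111100 = 512 + 256 + 128 + 32 + 16 + 8 + 4 = 956
  786 + 956 = 1742, and 011011001110 = 1024 + 512 + 128 + 64 + 8 + 4 + 2 = 1742 ✓



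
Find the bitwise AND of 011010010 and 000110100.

AND: 1 only when both bits are 1
  011010010
& 000110100
-----------
  000010000
Decimal: 210 & 52 = 16



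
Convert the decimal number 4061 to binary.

Using repeated division by 2:
4061 ÷ 2 = 2030 remainder 1
2030 ÷ 2 = 1015 remainder 0
1015 ÷ 2 = 507 remainder 1
507 ÷ 2 = 253 remainder 1
253 ÷ 2 = 126 remainder 1
126 ÷ 2 = 63 remainder 0
63 ÷ 2 = 31 remainder 1
31 ÷ 2 = 15 remainder 1
15 ÷ 2 = 7 remainder 1
7 ÷ 2 = 3 remainder 1
3 ÷ 2 = 1 remainder 1
1 ÷ 2 = 0 remainder 1
Reading remainders bottom to top: 111111011101



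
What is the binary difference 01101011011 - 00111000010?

Method 1 - Direct subtraction (column by column from the right: bit − bit − borrow-in; if negative, add 2 and borrow 1 from the next column):
borrow: 01100000000
        01101011011
-       00111000010
-------------------
        00110011001

Method 2 - Add two's complement:
Two's complement of 00111000010: invert → 11000111101, add 1 → 11000111110
  01101011011
+ 11000111110
-------------
 100110011001  (end carry out of the top bit = 1)
Discarding the end carry: 00110011001
Decimal check:
  01101011011 = 512 + 256 + 64 + 16 + 8 + 2 + 1 = 859
  00111000010 = 256 + 128 + 64 + 2 = 450
  859 - 450 = 409, and 00110011001 = 256 + 128 + 16 + 8 + 1 = 409 ✓



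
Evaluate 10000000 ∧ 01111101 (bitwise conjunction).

AND: 1 only when both bits are 1
  10000000
& 01111101
----------
  00000000
Decimal: 128 & 125 = 0



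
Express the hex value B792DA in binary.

Convert each hex digit to 4 bits:
  B = 1011
  7 = 0111
  9 = 1001
  2 = 0010
  D = 1101
  A = 1010
Concatenate: 101101111001001011011010



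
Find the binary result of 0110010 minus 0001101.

Method 1 - Direct subtraction (column by column from the right: bit − bit − borrow-in; if negative, add 2 and borrow 1 from the next column):
borrow: 0011010
        0110010
-       0001101
---------------
        0100101

Method 2 - Add two's complement:
Two's complement of 0001101: invert → 1110010, add 1 → 1110011
  0110010
+ 1110011
---------
 10100101  (end carry out of the top bit = 1)
Discarding the end carry: 0100101
Decimal check:
  0110010 = 32 + 16 + 2 = 50
  0001101 = 8 + 4 + 1 = 13
  50 - 13 = 37, and 0100101 = 32 + 4 + 1 = 37 ✓



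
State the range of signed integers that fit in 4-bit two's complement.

For 4-bit two's complement:
Minimum: -2^3 = -8
Maximum: 2^3 - 1 = 7



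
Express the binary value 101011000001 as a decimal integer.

Sum of powers of 2 for each 1-bit:
2^0 + 2^6 + 2^7 + 2^9 + 2^11
= 1 + 64 + 128 + 512 + 2048
= 2753



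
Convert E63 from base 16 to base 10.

Expand by place value (powers of 16):
Digit values: E = 14
E63 = 14 × 16^2 + 6 × 16^1 + 3 × 16^0
= 14 × 256 + 6 × 16 + 3 × 1
= 3584 + 96 + 3
= 3683



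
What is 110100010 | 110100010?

OR: 1 when either bit is 1
  110100010
| 110100010
-----------
  110100010
Decimal: 418 | 418 = 418



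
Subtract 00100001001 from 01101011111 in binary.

Method 1 - Direct subtraction (column by column from the right: bit − bit − borrow-in; if negative, add 2 and borrow 1 from the next column):
borrow: 00000000000
        01101011111
-       00100001001
-------------------
        01001010110

Method 2 - Add two's complement:
Two's complement of 00100001001: invert → 11011110110, add 1 → 11011110111
  01101011111
+ 11011110111
-------------
 101001010110  (end carry out of the top bit = 1)
Discarding the end carry: 01001010110
Decimal check:
  01101011111 = 512 + 256 + 64 + 16 + 8 + 4 + 2 + 1 = 863
  00100001001 = 256 + 8 + 1 = 265
  863 - 265 = 598, and 01001010110 = 512 + 64 + 16 + 4 + 2 = 598 ✓



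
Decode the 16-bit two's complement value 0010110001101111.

Binary: 0010110001101111
Sign bit: 0 (non-negative)
Read directly as an unsigned value:
0010110001101111 = 8192 + 2048 + 1024 + 64 + 32 + 8 + 4 + 2 + 1 = 11375
Value: 11375



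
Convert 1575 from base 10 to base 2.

Using repeated division by 2:
1575 ÷ 2 = 787 remainder 1
787 ÷ 2 = 393 remainder 1
393 ÷ 2 = 196 remainder 1
196 ÷ 2 = 98 remainder 0
98 ÷ 2 = 49 remainder 0
49 ÷ 2 = 24 remainder 1
24 ÷ 2 = 12 remainder 0
12 ÷ 2 = 6 remainder 0
6 ÷ 2 = 3 remainder 0
3 ÷ 2 = 1 remainder 1
1 ÷ 2 = 0 remainder 1
Reading remainders bottom to top: 11000100111



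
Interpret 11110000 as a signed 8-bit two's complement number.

Binary: 11110000
Sign bit: 1 (negative)
Invert: 00001111
Add 1:  00010000
Magnitude: 00010000 = 16
Value: -16



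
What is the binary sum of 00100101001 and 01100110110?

Add column by column from the right: bit + bit + carry-in; write the sum mod 2, carry 1 when the sum is 2 or 3.
carry:  11001000000
        00100101001
+       01100110110
-------------------
       010001011111
(the carry out of the leftmost column, 0, becomes the leading bit)
Decimal check:
  00100101001 = 256 + 32 + 8 + 1 = 297
  01100110110 = 512 + 256 + 32 + 16 + 4 + 2 = 822
  297 + 822 = 1119, and 010001011111 = 1024 + 64 + 16 + 8 + 4 + 2 + 1 = 1119 ✓



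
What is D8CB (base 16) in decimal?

Expand by place value (powers of 16):
Digit values: D = 13, C = 12, B = 11
D8CB = 13 × 16^3 + 8 × 16^2 + 12 × 16^1 + 11 × 16^0
= 13 × 4096 + 8 × 256 + 12 × 16 + 11 × 1
= 53248 + 2048 + 192 + 11
= 55499



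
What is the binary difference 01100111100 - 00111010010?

Method 1 - Direct subtraction (column by column from the right: bit − bit − borrow-in; if negative, add 2 and borrow 1 from the next column):
borrow: 01110000100
        01100111100
-       00111010010
-------------------
        00101101010

Method 2 - Add two's complement:
Two's complement of 00111010010: invert → 11000101101, add 1 → 11000101110
  01100111100
+ 11000101110
-------------
 100101101010  (end carry out of the top bit = 1)
Discarding the end carry: 00101101010
Decimal check:
  01100111100 = 512 + 256 + 32 + 16 + 8 + 4 = 828
  00111010010 = 256 + 128 + 64 + 16 + 2 = 466
  828 - 466 = 362, and 00101101010 = 256 + 64 + 32 + 8 + 2 = 362 ✓



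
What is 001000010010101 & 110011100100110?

AND: 1 only when both bits are 1
  001000010010101
& 110011100100110
-----------------
  000000000000100
Decimal: 4245 & 26406 = 4



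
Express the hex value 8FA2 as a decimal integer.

Expand by place value (powers of 16):
Digit values: F = 15, A = 10
8FA2 = 8 × 16^3 + 15 × 16^2 + 10 × 16^1 + 2 × 16^0
= 8 × 4096 + 15 × 256 + 10 × 16 + 2 × 1
= 32768 + 3840 + 160 + 2
= 36770



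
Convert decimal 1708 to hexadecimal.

Using repeated division by 16 (digits 10–15 are A–F):
1708 ÷ 16 = 106 remainder 12 (C)
106 ÷ 16 = 6 remainder 10 (A)
6 ÷ 16 = 0 remainder 6
Reading remainders bottom to top: 6AC



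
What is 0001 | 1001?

OR: 1 when either bit is 1
  0001
| 1001
------
  1001
Decimal: 1 | 9 = 9



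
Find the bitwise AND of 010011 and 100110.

AND: 1 only when both bits are 1
  010011
& 100110
--------
  000010
Decimal: 19 & 38 = 2



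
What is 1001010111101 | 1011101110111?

OR: 1 when either bit is 1
  1001010111101
| 1011101110111
---------------
  1011111111111
Decimal: 4797 | 6007 = 6143



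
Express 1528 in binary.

Using repeated division by 2:
1528 ÷ 2 = 764 remainder 0
764 ÷ 2 = 382 remainder 0
382 ÷ 2 = 191 remainder 0
191 ÷ 2 = 95 remainder 1
95 ÷ 2 = 47 remainder 1
47 ÷ 2 = 23 remainder 1
23 ÷ 2 = 11 remainder 1
11 ÷ 2 = 5 remainder 1
5 ÷ 2 = 2 remainder 1
2 ÷ 2 = 1 remainder 0
1 ÷ 2 = 0 remainder 1
Reading remainders bottom to top: 10111111000



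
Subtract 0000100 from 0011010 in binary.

Method 1 - Direct subtraction (column by column from the right: bit − bit − borrow-in; if negative, add 2 and borrow 1 from the next column):
borrow: 0001000
        0011010
-       0000100
---------------
        0010110

Method 2 - Add two's complement:
Two's complement of 0000100: invert → 1111011, add 1 → 1111100
  0011010
+ 1111100
---------
 10010110  (end carry out of the top bit = 1)
Discarding the end carry: 0010110
Decimal check:
  0011010 = 16 + 8 + 2 = 26
  0000100 = 4
  26 - 4 = 22, and 0010110 = 16 + 4 + 2 = 22 ✓



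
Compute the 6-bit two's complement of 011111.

Original: 011111
Step 1 - Invert all bits: 100000
Step 2 - Add 1: 100001
Verification: 011111 + 100001 = 1000000; discarding the end carry (carry out of the top bit) leaves the 6-bit value 000000, as required for x + (-x)



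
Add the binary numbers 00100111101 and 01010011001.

Add column by column from the right: bit + bit + carry-in; write the sum mod 2, carry 1 when the sum is 2 or 3.
carry:  00001110010
        00100111101
+       01010011001
-------------------
       001111010110
(the carry out of the leftmost column, 0, becomes the leading bit)
Decimal check:
  00100111101 = 256 + 32 + 16 + 8 + 4 + 1 = 317
  01010011001 = 512 + 128 + 16 + 8 + 1 = 665
  317 + 665 = 982, and 001111010110 = 512 + 256 + 128 + 64 + 16 + 4 + 2 = 982 ✓



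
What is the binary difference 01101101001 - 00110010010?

Method 1 - Direct subtraction (column by column from the right: bit − bit − borrow-in; if negative, add 2 and borrow 1 from the next column):
borrow: 01100101100
        01101101001
-       00110010010
-------------------
        00111010111

Method 2 - Add two's complement:
Two's complement of 00110010010: invert → 11001101101, add 1 → 11001101110
  01101101001
+ 11001101110
-------------
 100111010111  (end carry out of the top bit = 1)
Discarding the end carry: 00111010111
Decimal check:
  01101101001 = 512 + 256 + 64 + 32 + 8 + 1 = 873
  00110010010 = 256 + 128 + 16 + 2 = 402
  873 - 402 = 471, and 00111010111 = 256 + 128 + 64 + 16 + 4 + 2 + 1 = 471 ✓



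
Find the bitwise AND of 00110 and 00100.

AND: 1 only when both bits are 1
  00110
& 00100
-------
  00100
Decimal: 6 & 4 = 4



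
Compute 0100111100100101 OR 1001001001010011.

OR: 1 when either bit is 1
  0100111100100101
| 1001001001010011
------------------
  1101111101110111
Decimal: 20261 | 37459 = 57207



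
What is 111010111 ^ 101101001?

XOR: 1 when bits differ
  111010111
^ 101101001
-----------
  010111110
Decimal: 471 ^ 361 = 190



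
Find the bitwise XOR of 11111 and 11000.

XOR: 1 when bits differ
  11111
^ 11000
-------
  00111
Decimal: 31 ^ 24 = 7



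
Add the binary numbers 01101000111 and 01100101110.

Add column by column from the right: bit + bit + carry-in; write the sum mod 2, carry 1 when the sum is 2 or 3.
carry:  11000011100
        01101000111
+       01100101110
-------------------
       011001110101
(the carry out of the leftmost column, 0, becomes the leading bit)
Decimal check:
  01101000111 = 512 + 256 + 64 + 4 + 2 + 1 = 839
  01100101110 = 512 + 256 + 32 + 8 + 4 + 2 = 814
  839 + 814 = 1653, and 011001110101 = 1024 + 512 + 64 + 32 + 16 + 4 + 1 = 1653 ✓



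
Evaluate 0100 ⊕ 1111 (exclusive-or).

XOR: 1 when bits differ
  0100
^ 1111
------
  1011
Decimal: 4 ^ 15 = 11



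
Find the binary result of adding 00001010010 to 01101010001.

Add column by column from the right: bit + bit + carry-in; write the sum mod 2, carry 1 when the sum is 2 or 3.
carry:  00010100000
        00001010010
+       01101010001
-------------------
       001110100011
(the carry out of the leftmost column, 0, becomes the leading bit)
Decimal check:
  00001010010 = 64 + 16 + 2 = 82
  01101010001 = 512 + 256 + 64 + 16 + 1 = 849
  82 + 849 = 931, and 001110100011 = 512 + 256 + 128 + 32 + 2 + 1 = 931 ✓



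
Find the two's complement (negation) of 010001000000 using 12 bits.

Original: 010001000000
Step 1 - Invert all bits: 101110111111
Step 2 - Add 1: 101111000000
Verification: 010001000000 + 101111000000 = 1000000000000; discarding the end carry (carry out of the top bit) leaves the 12-bit value 000000000000, as required for x + (-x)



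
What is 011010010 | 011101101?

OR: 1 when either bit is 1
  011010010
| 011101101
-----------
  011111111
Decimal: 210 | 237 = 255



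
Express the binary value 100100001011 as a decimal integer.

Sum of powers of 2 for each 1-bit:
2^0 + 2^1 + 2^3 + 2^8 + 2^11
= 1 + 2 + 8 + 256 + 2048
= 2315



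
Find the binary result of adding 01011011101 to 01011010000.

Add column by column from the right: bit + bit + carry-in; write the sum mod 2, carry 1 when the sum is 2 or 3.
carry:  10110100000
        01011011101
+       01011010000
-------------------
       010110101101
(the carry out of the leftmost column, 0, becomes the leading bit)
Decimal check:
  01011011101 = 512 + 128 + 64 + 16 + 8 + 4 + 1 = 733
  01011010000 = 512 + 128 + 64 + 16 = 720
  733 + 720 = 1453, and 010110101101 = 1024 + 256 + 128 + 32 + 8 + 4 + 1 = 1453 ✓



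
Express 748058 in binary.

Using repeated division by 2:
748058 ÷ 2 = 374029 remainder 0
374029 ÷ 2 = 187014 remainder 1
187014 ÷ 2 = 93507 remainder 0
93507 ÷ 2 = 46753 remainder 1
46753 ÷ 2 = 23376 remainder 1
23376 ÷ 2 = 11688 remainder 0
11688 ÷ 2 = 5844 remainder 0
5844 ÷ 2 = 2922 remainder 0
2922 ÷ 2 = 1461 remainder 0
1461 ÷ 2 = 730 remainder 1
730 ÷ 2 = 365 remainder 0
365 ÷ 2 = 182 remainder 1
182 ÷ 2 = 91 remainder 0
91 ÷ 2 = 45 remainder 1
45 ÷ 2 = 22 remainder 1
22 ÷ 2 = 11 remainder 0
11 ÷ 2 = 5 remainder 1
5 ÷ 2 = 2 remainder 1
2 ÷ 2 = 1 remainder 0
1 ÷ 2 = 0 remainder 1
Reading remainders bottom to top: 10110110101000011010



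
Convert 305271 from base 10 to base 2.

Using repeated division by 2:
305271 ÷ 2 = 152635 remainder 1
152635 ÷ 2 = 76317 remainder 1
76317 ÷ 2 = 38158 remainder 1
38158 ÷ 2 = 19079 remainder 0
19079 ÷ 2 = 9539 remainder 1
9539 ÷ 2 = 4769 remainder 1
4769 ÷ 2 = 2384 remainder 1
2384 ÷ 2 = 1192 remainder 0
1192 ÷ 2 = 596 remainder 0
596 ÷ 2 = 298 remainder 0
298 ÷ 2 = 149 remainder 0
149 ÷ 2 = 74 remainder 1
74 ÷ 2 = 37 remainder 0
37 ÷ 2 = 18 remainder 1
18 ÷ 2 = 9 remainder 0
9 ÷ 2 = 4 remainder 1
4 ÷ 2 = 2 remainder 0
2 ÷ 2 = 1 remainder 0
1 ÷ 2 = 0 remainder 1
Reading remainders bottom to top: 1001010100001110111



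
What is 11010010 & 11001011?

AND: 1 only when both bits are 1
  11010010
& 11001011
----------
  11000010
Decimal: 210 & 203 = 194



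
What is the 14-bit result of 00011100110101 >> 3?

Original: 00011100110101 (decimal 1845)
Shift right by 3 positions
Drop the 3 low bits; fill with zeros on the left
Result: 00000011100110 (decimal 230)
Equivalent: 1845 >> 3 = 1845 ÷ 2^3 = 230

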